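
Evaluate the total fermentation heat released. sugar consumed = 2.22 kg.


Q = m_sugar · 590 kJ/kg
Q = 2.22 · 590

1309.8000 kJ


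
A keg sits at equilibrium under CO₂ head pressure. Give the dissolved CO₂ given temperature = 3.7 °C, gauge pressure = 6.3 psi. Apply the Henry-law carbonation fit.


vols = (P + 14.695)·(0.01821 + 0.09011·e^(−0.04·T))
vols = (6.3 + 14.695)·(0.01821 + 0.09011·e^(−0.04·3.7))

2.0139 volumes


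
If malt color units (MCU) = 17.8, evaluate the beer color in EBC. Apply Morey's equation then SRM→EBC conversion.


SRM = 1.4922·MCU^0.6859;  EBC = SRM·1.97
SRM = 1.4922·17.8^0.6859 = 10.7520
EBC = 10.7520·1.97

21.1815 EBC


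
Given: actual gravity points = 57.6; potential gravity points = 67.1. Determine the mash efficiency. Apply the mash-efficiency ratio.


efficiency = actual / potential × 100
efficiency = 57.6 / 67.1 × 100

85.8420 %


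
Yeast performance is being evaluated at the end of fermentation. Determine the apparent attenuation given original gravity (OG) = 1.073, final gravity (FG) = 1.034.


AA = (OG − FG)/(OG − 1) · 100
AA = (1.073 − 1.034)/(1.073 − 1) · 100

53.4247 %


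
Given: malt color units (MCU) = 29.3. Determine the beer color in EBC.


SRM = 1.4922·MCU^0.6859;  EBC = SRM·1.97
SRM = 1.4922·29.3^0.6859 = 15.1339
EBC = 15.1339·1.97

29.8138 EBC


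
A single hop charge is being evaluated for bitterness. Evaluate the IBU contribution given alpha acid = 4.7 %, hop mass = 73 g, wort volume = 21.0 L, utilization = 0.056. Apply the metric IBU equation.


IBU = (α/100)·mass·U·1000 / V
IBU = (4.7/100)·73·0.056·1000 / 21.0

9.1493 IBU


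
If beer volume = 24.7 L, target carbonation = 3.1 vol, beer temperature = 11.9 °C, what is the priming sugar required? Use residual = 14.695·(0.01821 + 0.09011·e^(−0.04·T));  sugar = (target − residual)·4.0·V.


residual = 14.695·(0.01821 + 0.09011·e^(−0.04·11.9)) = 1.0903
sugar = (3.1 − 1.0903)·4.0·24.7

198.5631 g


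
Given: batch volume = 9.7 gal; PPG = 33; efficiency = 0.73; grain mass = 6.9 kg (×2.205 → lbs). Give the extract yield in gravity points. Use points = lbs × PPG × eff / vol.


lbs = 6.9 × 2.205 = 15.2145
points = 15.2145 × 33 × 0.73 / 9.7

37.7853 points


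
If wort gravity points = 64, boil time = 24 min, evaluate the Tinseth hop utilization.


U = 1.65·0.000125^(GP/1000) · (1 − e^(−0.04·t))/4.15
bigness = 1.65·0.000125^(64/1000) = 0.9283
boil_factor = (1 − e^(−0.04·24))/4.15 = 0.1487
U = 0.9283 · 0.1487

0.1380


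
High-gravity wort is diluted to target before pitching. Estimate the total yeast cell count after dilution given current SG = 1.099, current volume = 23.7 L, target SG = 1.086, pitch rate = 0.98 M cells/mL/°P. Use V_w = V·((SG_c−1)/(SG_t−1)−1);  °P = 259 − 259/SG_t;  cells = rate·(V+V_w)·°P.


V_w = 23.7·((1.099−1)/(1.086−1)−1) = 3.5826
V_final = 23.7 + 3.5826 = 27.2826
°P = 259 − 259/1.086 = 20.5101
cells = 0.98·27.2826·20.5101

548.3774 billion cells


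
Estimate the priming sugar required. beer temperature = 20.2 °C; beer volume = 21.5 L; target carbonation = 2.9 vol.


residual = 14.695·(0.01821 + 0.09011·e^(−0.04·T));  sugar = (target − residual)·4.0·V
residual = 14.695·(0.01821 + 0.09011·e^(−0.04·20.2)) = 0.8578
sugar = (2.9 − 0.8578)·4.0·21.5

175.6256 g


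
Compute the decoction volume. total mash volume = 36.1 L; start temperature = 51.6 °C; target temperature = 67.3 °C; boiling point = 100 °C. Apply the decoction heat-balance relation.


V_dec = V_total·(T_target − T_start)/(T_boil − T_start)
V_dec = 36.1·(67.3 − 51.6)/(100 − 51.6)

11.7101 L


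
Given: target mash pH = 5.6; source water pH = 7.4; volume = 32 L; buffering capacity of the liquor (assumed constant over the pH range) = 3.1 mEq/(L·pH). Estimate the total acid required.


acid = buffering capacity · (pH_source − pH_target) · V
acid = 3.1 · (7.4 − 5.6) · 32

178.5600 mEq


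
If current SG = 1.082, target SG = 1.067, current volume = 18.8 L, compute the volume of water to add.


V_water = V·((SG_curr − 1)/(SG_target − 1) − 1)
V_water = 18.8·((1.082 − 1)/(1.067 − 1) − 1)

4.2090 L


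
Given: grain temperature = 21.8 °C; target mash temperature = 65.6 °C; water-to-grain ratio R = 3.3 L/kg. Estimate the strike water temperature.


T_strike = (0.41/R)·(T_mash − T_grain) + T_mash
T_strike = (0.41/3.3)·(65.6 − 21.8) + 65.6

71.0418 °C


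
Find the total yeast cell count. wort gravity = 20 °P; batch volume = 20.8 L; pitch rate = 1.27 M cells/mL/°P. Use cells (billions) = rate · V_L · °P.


cells = 1.27 · 20.8 · 20

528.3200 billion cells


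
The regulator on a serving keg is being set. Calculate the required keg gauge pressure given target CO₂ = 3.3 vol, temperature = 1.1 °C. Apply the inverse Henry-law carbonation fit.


psi = vols/(0.01821 + 0.09011·e^(−0.04·T)) − 14.695
psi = 3.3/(0.01821 + 0.09011·e^(−0.04·1.1)) − 14.695

16.9018 psi


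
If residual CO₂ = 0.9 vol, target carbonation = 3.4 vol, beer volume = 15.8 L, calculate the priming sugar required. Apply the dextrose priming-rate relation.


sugar = (target − residual)·4.0·V
sugar = (3.4 − 0.9)·4.0·15.8

158.0000 g


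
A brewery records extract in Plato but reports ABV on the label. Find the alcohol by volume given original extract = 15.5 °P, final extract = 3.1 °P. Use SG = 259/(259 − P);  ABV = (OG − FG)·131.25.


OG = 259/(259 − 15.5) = 1.0637
FG = 259/(259 − 3.1) = 1.0121
ABV = (1.0637 − 1.0121)·131.25

6.7647 % ABV


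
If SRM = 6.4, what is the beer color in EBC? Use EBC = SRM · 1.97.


EBC = 6.4 · 1.97

12.6080 EBC


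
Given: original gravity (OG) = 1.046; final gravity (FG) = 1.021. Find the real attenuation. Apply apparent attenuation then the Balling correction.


AA = (OG−FG)/(OG−1)·100;  RA = AA·0.8192
AA = (1.046 − 1.021)/(1.046 − 1)·100 = 54.3478
RA = 54.3478·0.8192

44.5217 %


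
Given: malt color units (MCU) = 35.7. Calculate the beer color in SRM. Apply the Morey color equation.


SRM = 1.4922 · MCU^0.6859
SRM = 1.4922 · 35.7^0.6859

17.3301 SRM


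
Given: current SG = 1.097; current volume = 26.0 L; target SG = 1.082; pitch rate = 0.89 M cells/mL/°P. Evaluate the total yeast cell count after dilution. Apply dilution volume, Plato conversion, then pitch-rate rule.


V_w = V·((SG_c−1)/(SG_t−1)−1);  °P = 259 − 259/SG_t;  cells = rate·(V+V_w)·°P
V_w = 26.0·((1.097−1)/(1.082−1)−1) = 4.7561
V_final = 26.0 + 4.7561 = 30.7561
°P = 259 − 259/1.082 = 19.6285
cells = 0.89·30.7561·19.6285

537.2886 billion cells


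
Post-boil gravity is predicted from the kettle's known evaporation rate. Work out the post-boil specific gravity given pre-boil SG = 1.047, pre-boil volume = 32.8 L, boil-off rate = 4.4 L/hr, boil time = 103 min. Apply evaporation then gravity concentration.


V_post = V_pre − rate·(t/60);  SG_post = 1 + (SG_pre−1)·V_pre/V_post
V_post = 32.8 − 4.4·(103/60) = 25.2467
SG_post = 1 + (1.047 − 1)·32.8/25.2467

1.0611


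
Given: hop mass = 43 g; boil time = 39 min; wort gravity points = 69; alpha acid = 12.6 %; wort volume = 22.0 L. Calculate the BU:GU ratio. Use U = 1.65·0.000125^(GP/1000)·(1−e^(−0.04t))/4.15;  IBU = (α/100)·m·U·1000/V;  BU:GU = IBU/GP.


U = 1.65·0.000125^(69/1000)·(1−e^(−0.04·39))/4.15 = 0.1689
IBU = (12.6/100)·43·0.1689·1000/22.0 = 41.5998
BU:GU = 41.5998/69

0.6029


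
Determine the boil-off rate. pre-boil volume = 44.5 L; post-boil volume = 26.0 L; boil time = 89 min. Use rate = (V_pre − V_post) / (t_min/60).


rate = (44.5 − 26.0) / (89/60)

12.4719 L/hr


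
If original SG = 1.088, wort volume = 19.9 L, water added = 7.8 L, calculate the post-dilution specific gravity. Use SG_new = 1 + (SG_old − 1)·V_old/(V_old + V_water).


pts = (1.088 − 1)·1000·19.9/(19.9 + 7.8) = 63.2202
SG_new = 1 + 63.2202/1000

1.0632


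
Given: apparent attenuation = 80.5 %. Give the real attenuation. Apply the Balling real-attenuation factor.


RA = AA · 0.8192
RA = 80.5 · 0.8192

65.9456 %


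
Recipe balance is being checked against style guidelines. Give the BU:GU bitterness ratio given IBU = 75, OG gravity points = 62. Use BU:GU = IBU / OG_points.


BU:GU = 75 / 62

1.2097


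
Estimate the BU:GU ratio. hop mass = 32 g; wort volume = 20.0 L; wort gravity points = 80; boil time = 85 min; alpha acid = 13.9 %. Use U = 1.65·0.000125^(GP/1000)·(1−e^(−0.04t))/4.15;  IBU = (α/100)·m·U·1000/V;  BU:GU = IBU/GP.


U = 1.65·0.000125^(80/1000)·(1−e^(−0.04·85))/4.15 = 0.1873
IBU = (13.9/100)·32·0.1873·1000/20.0 = 41.6469
BU:GU = 41.6469/80

0.5206


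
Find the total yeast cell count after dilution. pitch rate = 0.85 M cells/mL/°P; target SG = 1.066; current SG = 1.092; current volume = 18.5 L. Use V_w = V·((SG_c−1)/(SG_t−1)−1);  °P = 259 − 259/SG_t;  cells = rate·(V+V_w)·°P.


V_w = 18.5·((1.092−1)/(1.066−1)−1) = 7.2879
V_final = 18.5 + 7.2879 = 25.7879
°P = 259 − 259/1.066 = 16.0356
cells = 0.85·25.7879·16.0356

351.4965 billion cells


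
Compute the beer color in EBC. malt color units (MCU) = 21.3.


SRM = 1.4922·MCU^0.6859;  EBC = SRM·1.97
SRM = 1.4922·21.3^0.6859 = 12.1608
EBC = 12.1608·1.97

23.9568 EBC


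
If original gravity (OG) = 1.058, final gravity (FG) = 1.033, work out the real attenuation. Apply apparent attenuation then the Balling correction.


AA = (OG−FG)/(OG−1)·100;  RA = AA·0.8192
AA = (1.058 − 1.033)/(1.058 − 1)·100 = 43.1034
RA = 43.1034·0.8192

35.3103 %


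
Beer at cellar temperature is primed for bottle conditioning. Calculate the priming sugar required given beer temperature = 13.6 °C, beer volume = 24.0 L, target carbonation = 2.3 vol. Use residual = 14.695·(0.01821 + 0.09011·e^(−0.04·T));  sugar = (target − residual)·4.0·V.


residual = 14.695·(0.01821 + 0.09011·e^(−0.04·13.6)) = 1.0362
sugar = (2.3 − 1.0362)·4.0·24.0

121.3276 g


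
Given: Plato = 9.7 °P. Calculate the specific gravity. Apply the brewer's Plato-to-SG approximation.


SG = 259/(259 − P)
SG = 259/(259 − 9.7)

1.0389


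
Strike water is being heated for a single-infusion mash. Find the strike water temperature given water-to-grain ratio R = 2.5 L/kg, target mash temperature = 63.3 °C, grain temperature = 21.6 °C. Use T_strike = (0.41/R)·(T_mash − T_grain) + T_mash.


T_strike = (0.41/2.5)·(63.3 − 21.6) + 63.3

70.1388 °C


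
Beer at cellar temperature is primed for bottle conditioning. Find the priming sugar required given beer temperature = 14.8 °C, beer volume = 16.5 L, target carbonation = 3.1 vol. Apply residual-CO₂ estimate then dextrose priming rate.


residual = 14.695·(0.01821 + 0.09011·e^(−0.04·T));  sugar = (target − residual)·4.0·V
residual = 14.695·(0.01821 + 0.09011·e^(−0.04·14.8)) = 1.0002
sugar = (3.1 − 1.0002)·4.0·16.5

138.5900 g


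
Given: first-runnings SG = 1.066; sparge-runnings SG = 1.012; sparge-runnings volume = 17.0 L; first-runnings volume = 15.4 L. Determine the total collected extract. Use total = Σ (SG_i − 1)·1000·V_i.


first = (1.066 − 1)·1000·15.4 = 1016.4000
sparge = (1.012 − 1)·1000·17.0 = 204.0000
total = 1016.4000 + 204.0000

1220.4000 gravity·L


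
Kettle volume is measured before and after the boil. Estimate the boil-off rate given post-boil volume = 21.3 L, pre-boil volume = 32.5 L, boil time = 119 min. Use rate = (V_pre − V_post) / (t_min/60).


rate = (32.5 − 21.3) / (119/60)

5.6471 L/hr


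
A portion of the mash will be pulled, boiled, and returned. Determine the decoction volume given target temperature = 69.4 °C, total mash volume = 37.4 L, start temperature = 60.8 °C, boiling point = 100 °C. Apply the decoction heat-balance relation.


V_dec = V_total·(T_target − T_start)/(T_boil − T_start)
V_dec = 37.4·(69.4 − 60.8)/(100 − 60.8)

8.2051 L


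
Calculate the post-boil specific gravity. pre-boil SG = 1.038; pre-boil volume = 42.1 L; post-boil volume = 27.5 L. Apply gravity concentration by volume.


SG_post = 1 + (SG_pre − 1)·V_pre/V_post
pts_pre = (1.038 − 1)·1000 = 38.0000
pts_post = 38.0000·42.1/27.5 = 58.1745
SG_post = 1 + 58.1745/1000

1.0582


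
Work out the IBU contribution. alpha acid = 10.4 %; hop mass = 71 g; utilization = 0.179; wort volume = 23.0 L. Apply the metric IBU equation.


IBU = (α/100)·mass·U·1000 / V
IBU = (10.4/100)·71·0.179·1000 / 23.0

57.4668 IBU


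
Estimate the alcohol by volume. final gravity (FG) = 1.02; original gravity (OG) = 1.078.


ABV = (OG − FG) · 131.25
ABV = (1.078 − 1.02) · 131.25

7.6125 % ABV


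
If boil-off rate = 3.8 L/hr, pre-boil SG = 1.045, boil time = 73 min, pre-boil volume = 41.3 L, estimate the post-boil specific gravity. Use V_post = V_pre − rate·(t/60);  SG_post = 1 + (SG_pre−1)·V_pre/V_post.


V_post = 41.3 − 3.8·(73/60) = 36.6767
SG_post = 1 + (1.045 − 1)·41.3/36.6767

1.0507


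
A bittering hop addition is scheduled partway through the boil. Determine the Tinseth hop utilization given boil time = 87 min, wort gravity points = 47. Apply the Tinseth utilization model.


U = 1.65·0.000125^(GP/1000) · (1 − e^(−0.04·t))/4.15
bigness = 1.65·0.000125^(47/1000) = 1.0815
boil_factor = (1 − e^(−0.04·87))/4.15 = 0.2335
U = 1.0815 · 0.2335

0.2526


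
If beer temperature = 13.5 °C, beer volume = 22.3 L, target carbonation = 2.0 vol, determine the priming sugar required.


residual = 14.695·(0.01821 + 0.09011·e^(−0.04·T));  sugar = (target − residual)·4.0·V
residual = 14.695·(0.01821 + 0.09011·e^(−0.04·13.5)) = 1.0393
sugar = (2.0 − 1.0393)·4.0·22.3

85.6988 g


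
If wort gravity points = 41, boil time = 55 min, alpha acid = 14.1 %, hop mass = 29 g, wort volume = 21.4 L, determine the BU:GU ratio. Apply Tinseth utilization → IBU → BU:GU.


U = 1.65·0.000125^(GP/1000)·(1−e^(−0.04t))/4.15;  IBU = (α/100)·m·U·1000/V;  BU:GU = IBU/GP
U = 1.65·0.000125^(41/1000)·(1−e^(−0.04·55))/4.15 = 0.2446
IBU = (14.1/100)·29·0.2446·1000/21.4 = 46.7316
BU:GU = 46.7316/41

1.1398


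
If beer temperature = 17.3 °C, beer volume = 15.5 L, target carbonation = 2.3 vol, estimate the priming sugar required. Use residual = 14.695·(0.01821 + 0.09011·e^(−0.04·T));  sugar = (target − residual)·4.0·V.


residual = 14.695·(0.01821 + 0.09011·e^(−0.04·17.3)) = 0.9304
sugar = (2.3 − 0.9304)·4.0·15.5

84.9128 g


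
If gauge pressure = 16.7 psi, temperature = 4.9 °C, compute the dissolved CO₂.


vols = (P + 14.695)·(0.01821 + 0.09011·e^(−0.04·T))
vols = (16.7 + 14.695)·(0.01821 + 0.09011·e^(−0.04·4.9))

2.8972 volumes


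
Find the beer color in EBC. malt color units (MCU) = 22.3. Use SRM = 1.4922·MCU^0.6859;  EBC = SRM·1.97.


SRM = 1.4922·22.3^0.6859 = 12.5496
EBC = 12.5496·1.97

24.7227 EBC


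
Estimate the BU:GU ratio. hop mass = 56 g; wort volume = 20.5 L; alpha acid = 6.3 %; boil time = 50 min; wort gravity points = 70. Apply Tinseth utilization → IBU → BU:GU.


U = 1.65·0.000125^(GP/1000)·(1−e^(−0.04t))/4.15;  IBU = (α/100)·m·U·1000/V;  BU:GU = IBU/GP
U = 1.65·0.000125^(70/1000)·(1−e^(−0.04·50))/4.15 = 0.1833
IBU = (6.3/100)·56·0.1833·1000/20.5 = 31.5386
BU:GU = 31.5386/70

0.4506


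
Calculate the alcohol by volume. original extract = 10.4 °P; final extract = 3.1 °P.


SG = 259/(259 − P);  ABV = (OG − FG)·131.25
OG = 259/(259 − 10.4) = 1.0418
FG = 259/(259 − 3.1) = 1.0121
ABV = (1.0418 − 1.0121)·131.25

3.9008 % ABV


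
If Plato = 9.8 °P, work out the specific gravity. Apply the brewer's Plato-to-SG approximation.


SG = 259/(259 − P)
SG = 259/(259 − 9.8)

1.0393


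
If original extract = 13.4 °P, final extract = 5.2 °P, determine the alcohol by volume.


SG = 259/(259 − P);  ABV = (OG − FG)·131.25
OG = 259/(259 − 13.4) = 1.0546
FG = 259/(259 − 5.2) = 1.0205
ABV = (1.0546 − 1.0205)·131.25

4.4719 % ABV


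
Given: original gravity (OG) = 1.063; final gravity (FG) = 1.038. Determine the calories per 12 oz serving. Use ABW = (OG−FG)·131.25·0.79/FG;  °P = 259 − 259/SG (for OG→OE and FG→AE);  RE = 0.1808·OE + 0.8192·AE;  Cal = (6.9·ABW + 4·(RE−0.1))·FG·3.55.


ABW = (1.063 − 1.038)·131.25·0.79/1.038 = 2.4973
OE = 259 − 259/1.063 = 15.3500 °P
AE = 259 − 259/1.038 = 9.4817 °P
RE = 0.1808·15.3500 + 0.8192·9.4817 = 10.5427 °P
Cal = (6.9·2.4973 + 4·(10.5427−0.1))·1.038·3.55

217.4165 kcal


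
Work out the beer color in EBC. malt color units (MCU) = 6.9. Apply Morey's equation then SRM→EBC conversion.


SRM = 1.4922·MCU^0.6859;  EBC = SRM·1.97
SRM = 1.4922·6.9^0.6859 = 5.6130
EBC = 5.6130·1.97

11.0576 EBC


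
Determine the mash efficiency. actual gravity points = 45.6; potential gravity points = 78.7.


efficiency = actual / potential × 100
efficiency = 45.6 / 78.7 × 100

57.9416 %


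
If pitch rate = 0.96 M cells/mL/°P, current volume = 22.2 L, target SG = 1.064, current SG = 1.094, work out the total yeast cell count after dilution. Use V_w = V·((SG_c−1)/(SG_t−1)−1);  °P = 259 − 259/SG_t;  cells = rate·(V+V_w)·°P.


V_w = 22.2·((1.094−1)/(1.064−1)−1) = 10.4062
V_final = 22.2 + 10.4062 = 32.6063
°P = 259 − 259/1.064 = 15.5789
cells = 0.96·32.6063·15.5789

487.6522 billion cells


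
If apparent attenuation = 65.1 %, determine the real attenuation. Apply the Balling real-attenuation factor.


RA = AA · 0.8192
RA = 65.1 · 0.8192

53.3299 %


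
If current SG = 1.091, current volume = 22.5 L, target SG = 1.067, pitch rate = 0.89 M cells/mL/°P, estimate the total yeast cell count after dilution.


V_w = V·((SG_c−1)/(SG_t−1)−1);  °P = 259 − 259/SG_t;  cells = rate·(V+V_w)·°P
V_w = 22.5·((1.091−1)/(1.067−1)−1) = 8.0597
V_final = 22.5 + 8.0597 = 30.5597
°P = 259 − 259/1.067 = 16.2634
cells = 0.89·30.5597·16.2634

442.3329 billion cells


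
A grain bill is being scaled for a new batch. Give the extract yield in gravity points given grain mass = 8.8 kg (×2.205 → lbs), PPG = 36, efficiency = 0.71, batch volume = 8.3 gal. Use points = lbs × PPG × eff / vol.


lbs = 8.8 × 2.205 = 19.4040
points = 19.4040 × 36 × 0.71 / 8.3

59.7550 points


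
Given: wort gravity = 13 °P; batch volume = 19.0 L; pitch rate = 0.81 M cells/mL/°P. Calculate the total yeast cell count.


cells (billions) = rate · V_L · °P
cells = 0.81 · 19.0 · 13

200.0700 billion cells


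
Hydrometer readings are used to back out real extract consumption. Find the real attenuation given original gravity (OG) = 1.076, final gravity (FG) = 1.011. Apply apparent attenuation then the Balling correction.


AA = (OG−FG)/(OG−1)·100;  RA = AA·0.8192
AA = (1.076 − 1.011)/(1.076 − 1)·100 = 85.5263
RA = 85.5263·0.8192

70.0632 %


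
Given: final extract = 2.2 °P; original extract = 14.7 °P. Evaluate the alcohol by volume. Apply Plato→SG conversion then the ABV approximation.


SG = 259/(259 − P);  ABV = (OG − FG)·131.25
OG = 259/(259 − 14.7) = 1.0602
FG = 259/(259 − 2.2) = 1.0086
ABV = (1.0602 − 1.0086)·131.25

6.7731 % ABV


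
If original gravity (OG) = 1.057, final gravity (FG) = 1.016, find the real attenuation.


AA = (OG−FG)/(OG−1)·100;  RA = AA·0.8192
AA = (1.057 − 1.016)/(1.057 − 1)·100 = 71.9298
RA = 71.9298·0.8192

58.9249 %


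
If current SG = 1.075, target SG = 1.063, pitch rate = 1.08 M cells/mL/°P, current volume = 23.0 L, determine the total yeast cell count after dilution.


V_w = V·((SG_c−1)/(SG_t−1)−1);  °P = 259 − 259/SG_t;  cells = rate·(V+V_w)·°P
V_w = 23.0·((1.075−1)/(1.063−1)−1) = 4.3810
V_final = 23.0 + 4.3810 = 27.3810
°P = 259 − 259/1.063 = 15.3500
cells = 1.08·27.3810·15.3500

453.9200 billion cells


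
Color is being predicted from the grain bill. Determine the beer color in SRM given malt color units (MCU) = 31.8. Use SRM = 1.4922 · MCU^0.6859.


SRM = 1.4922 · 31.8^0.6859

16.0082 SRM


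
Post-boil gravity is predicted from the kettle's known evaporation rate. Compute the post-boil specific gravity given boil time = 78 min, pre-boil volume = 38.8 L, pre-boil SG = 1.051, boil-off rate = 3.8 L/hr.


V_post = V_pre − rate·(t/60);  SG_post = 1 + (SG_pre−1)·V_pre/V_post
V_post = 38.8 − 3.8·(78/60) = 33.8600
SG_post = 1 + (1.051 − 1)·38.8/33.8600

1.0584


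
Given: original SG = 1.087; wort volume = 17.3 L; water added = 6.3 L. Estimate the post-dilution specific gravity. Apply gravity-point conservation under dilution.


SG_new = 1 + (SG_old − 1)·V_old/(V_old + V_water)
pts = (1.087 − 1)·1000·17.3/(17.3 + 6.3) = 63.7754
SG_new = 1 + 63.7754/1000

1.0638


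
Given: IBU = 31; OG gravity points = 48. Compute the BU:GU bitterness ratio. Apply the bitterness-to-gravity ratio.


BU:GU = IBU / OG_points
BU:GU = 31 / 48

0.6458


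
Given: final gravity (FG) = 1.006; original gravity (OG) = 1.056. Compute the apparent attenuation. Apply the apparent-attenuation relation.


AA = (OG − FG)/(OG − 1) · 100
AA = (1.056 − 1.006)/(1.056 − 1) · 100

89.2857 %


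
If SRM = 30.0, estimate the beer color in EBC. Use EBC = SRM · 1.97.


EBC = 30.0 · 1.97

59.1000 EBC


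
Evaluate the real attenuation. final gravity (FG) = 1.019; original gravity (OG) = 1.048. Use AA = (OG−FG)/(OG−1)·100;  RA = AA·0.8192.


AA = (1.048 − 1.019)/(1.048 − 1)·100 = 60.4167
RA = 60.4167·0.8192

49.4933 %


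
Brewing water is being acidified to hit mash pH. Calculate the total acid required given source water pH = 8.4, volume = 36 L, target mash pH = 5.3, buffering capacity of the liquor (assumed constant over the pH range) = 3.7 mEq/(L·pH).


acid = buffering capacity · (pH_source − pH_target) · V
acid = 3.7 · (8.4 − 5.3) · 36

412.9200 mEq


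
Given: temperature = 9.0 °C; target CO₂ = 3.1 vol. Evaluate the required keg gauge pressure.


psi = vols/(0.01821 + 0.09011·e^(−0.04·T)) − 14.695
psi = 3.1/(0.01821 + 0.09011·e^(−0.04·9.0)) − 14.695

23.5400 psi


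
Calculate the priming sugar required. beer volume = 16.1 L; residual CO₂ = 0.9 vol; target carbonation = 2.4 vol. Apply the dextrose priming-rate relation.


sugar = (target − residual)·4.0·V
sugar = (2.4 − 0.9)·4.0·16.1

96.6000 g


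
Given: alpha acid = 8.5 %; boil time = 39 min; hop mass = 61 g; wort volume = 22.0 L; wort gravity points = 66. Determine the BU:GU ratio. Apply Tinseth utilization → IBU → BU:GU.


U = 1.65·0.000125^(GP/1000)·(1−e^(−0.04t))/4.15;  IBU = (α/100)·m·U·1000/V;  BU:GU = IBU/GP
U = 1.65·0.000125^(66/1000)·(1−e^(−0.04·39))/4.15 = 0.1735
IBU = (8.5/100)·61·0.1735·1000/22.0 = 40.8988
BU:GU = 40.8988/66

0.6197


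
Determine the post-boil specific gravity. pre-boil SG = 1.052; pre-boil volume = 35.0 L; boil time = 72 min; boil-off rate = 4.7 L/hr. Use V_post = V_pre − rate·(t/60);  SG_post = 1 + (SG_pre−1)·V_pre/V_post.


V_post = 35.0 − 4.7·(72/60) = 29.3600
SG_post = 1 + (1.052 − 1)·35.0/29.3600

1.0620


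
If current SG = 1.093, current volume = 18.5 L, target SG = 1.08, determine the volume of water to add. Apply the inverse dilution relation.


V_water = V·((SG_curr − 1)/(SG_target − 1) − 1)
V_water = 18.5·((1.093 − 1)/(1.08 − 1) − 1)

3.0062 L


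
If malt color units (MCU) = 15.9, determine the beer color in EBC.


SRM = 1.4922·MCU^0.6859;  EBC = SRM·1.97
SRM = 1.4922·15.9^0.6859 = 9.9510
EBC = 9.9510·1.97

19.6034 EBC


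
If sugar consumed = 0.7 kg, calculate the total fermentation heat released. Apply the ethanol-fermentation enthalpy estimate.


Q = m_sugar · 590 kJ/kg
Q = 0.7 · 590

413.0000 kJ


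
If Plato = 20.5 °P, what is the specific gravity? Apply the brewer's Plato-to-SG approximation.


SG = 259/(259 − P)
SG = 259/(259 − 20.5)

1.0860


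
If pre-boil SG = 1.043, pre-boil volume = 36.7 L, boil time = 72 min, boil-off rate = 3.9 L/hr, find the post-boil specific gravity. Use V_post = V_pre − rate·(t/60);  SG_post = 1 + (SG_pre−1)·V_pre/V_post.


V_post = 36.7 − 3.9·(72/60) = 32.0200
SG_post = 1 + (1.043 − 1)·36.7/32.0200

1.0493


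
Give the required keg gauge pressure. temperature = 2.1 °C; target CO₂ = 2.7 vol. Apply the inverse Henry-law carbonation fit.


psi = vols/(0.01821 + 0.09011·e^(−0.04·T)) − 14.695
psi = 2.7/(0.01821 + 0.09011·e^(−0.04·2.1)) − 14.695

12.0218 psi


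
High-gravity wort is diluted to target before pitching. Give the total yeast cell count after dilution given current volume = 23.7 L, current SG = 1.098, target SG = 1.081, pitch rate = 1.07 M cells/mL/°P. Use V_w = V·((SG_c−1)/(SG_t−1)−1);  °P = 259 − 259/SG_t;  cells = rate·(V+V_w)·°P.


V_w = 23.7·((1.098−1)/(1.081−1)−1) = 4.9741
V_final = 23.7 + 4.9741 = 28.6741
°P = 259 − 259/1.081 = 19.4070
cells = 1.07·28.6741·19.4070

595.4321 billion cells


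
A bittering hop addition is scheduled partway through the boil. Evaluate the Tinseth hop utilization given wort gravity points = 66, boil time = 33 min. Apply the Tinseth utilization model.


U = 1.65·0.000125^(GP/1000) · (1 − e^(−0.04·t))/4.15
bigness = 1.65·0.000125^(66/1000) = 0.9118
boil_factor = (1 − e^(−0.04·33))/4.15 = 0.1766
U = 0.9118 · 0.1766

0.1610


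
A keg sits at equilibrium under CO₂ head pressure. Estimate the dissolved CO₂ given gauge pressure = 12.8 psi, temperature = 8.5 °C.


vols = (P + 14.695)·(0.01821 + 0.09011·e^(−0.04·T))
vols = (12.8 + 14.695)·(0.01821 + 0.09011·e^(−0.04·8.5))

2.2641 volumes


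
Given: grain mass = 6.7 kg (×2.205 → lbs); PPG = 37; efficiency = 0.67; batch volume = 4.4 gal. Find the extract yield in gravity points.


points = lbs × PPG × eff / vol
lbs = 6.7 × 2.205 = 14.7735
points = 14.7735 × 37 × 0.67 / 4.4

83.2352 points


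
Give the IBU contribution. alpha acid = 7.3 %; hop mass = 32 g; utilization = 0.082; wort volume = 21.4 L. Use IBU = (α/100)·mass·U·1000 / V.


IBU = (7.3/100)·32·0.082·1000 / 21.4

8.9510 IBU


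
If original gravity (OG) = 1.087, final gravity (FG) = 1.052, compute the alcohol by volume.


ABV = (OG − FG) · 131.25
ABV = (1.087 − 1.052) · 131.25

4.5937 % ABV


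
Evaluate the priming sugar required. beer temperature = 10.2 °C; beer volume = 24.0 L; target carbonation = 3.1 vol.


residual = 14.695·(0.01821 + 0.09011·e^(−0.04·T));  sugar = (target − residual)·4.0·V
residual = 14.695·(0.01821 + 0.09011·e^(−0.04·10.2)) = 1.1481
sugar = (3.1 − 1.1481)·4.0·24.0

187.3787 g


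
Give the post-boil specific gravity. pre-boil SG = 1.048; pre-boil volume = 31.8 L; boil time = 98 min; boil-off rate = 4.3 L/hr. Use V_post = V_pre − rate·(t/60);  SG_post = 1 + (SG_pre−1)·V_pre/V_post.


V_post = 31.8 − 4.3·(98/60) = 24.7767
SG_post = 1 + (1.048 − 1)·31.8/24.7767

1.0616


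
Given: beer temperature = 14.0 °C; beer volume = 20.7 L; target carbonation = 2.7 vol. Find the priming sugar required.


residual = 14.695·(0.01821 + 0.09011·e^(−0.04·T));  sugar = (target − residual)·4.0·V
residual = 14.695·(0.01821 + 0.09011·e^(−0.04·14.0)) = 1.0240
sugar = (2.7 − 1.0240)·4.0·20.7

138.7751 g


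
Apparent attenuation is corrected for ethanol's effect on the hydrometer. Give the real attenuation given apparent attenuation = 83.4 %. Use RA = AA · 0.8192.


RA = 83.4 · 0.8192

68.3213 %


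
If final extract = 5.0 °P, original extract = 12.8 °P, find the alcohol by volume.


SG = 259/(259 − P);  ABV = (OG − FG)·131.25
OG = 259/(259 − 12.8) = 1.0520
FG = 259/(259 − 5.0) = 1.0197
ABV = (1.0520 − 1.0197)·131.25

4.2401 % ABV


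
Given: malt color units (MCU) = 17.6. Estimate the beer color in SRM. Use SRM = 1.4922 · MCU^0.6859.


SRM = 1.4922 · 17.6^0.6859

10.6690 SRM


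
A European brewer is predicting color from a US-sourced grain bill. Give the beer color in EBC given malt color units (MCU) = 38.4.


SRM = 1.4922·MCU^0.6859;  EBC = SRM·1.97
SRM = 1.4922·38.4^0.6859 = 18.2188
EBC = 18.2188·1.97

35.8910 EBC


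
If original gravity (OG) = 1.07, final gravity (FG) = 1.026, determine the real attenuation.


AA = (OG−FG)/(OG−1)·100;  RA = AA·0.8192
AA = (1.07 − 1.026)/(1.07 − 1)·100 = 62.8571
RA = 62.8571·0.8192

51.4926 %


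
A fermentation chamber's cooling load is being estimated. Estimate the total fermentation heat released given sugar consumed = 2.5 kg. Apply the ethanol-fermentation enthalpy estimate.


Q = m_sugar · 590 kJ/kg
Q = 2.5 · 590

1475.0000 kJ


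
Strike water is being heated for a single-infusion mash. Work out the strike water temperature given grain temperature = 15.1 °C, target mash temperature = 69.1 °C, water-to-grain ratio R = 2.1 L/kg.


T_strike = (0.41/R)·(T_mash − T_grain) + T_mash
T_strike = (0.41/2.1)·(69.1 − 15.1) + 69.1

79.6429 °C


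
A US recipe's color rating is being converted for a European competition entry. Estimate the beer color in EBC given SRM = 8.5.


EBC = SRM · 1.97
EBC = 8.5 · 1.97

16.7450 EBC


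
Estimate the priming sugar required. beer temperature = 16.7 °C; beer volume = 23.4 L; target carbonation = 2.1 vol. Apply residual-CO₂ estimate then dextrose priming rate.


residual = 14.695·(0.01821 + 0.09011·e^(−0.04·T));  sugar = (target − residual)·4.0·V
residual = 14.695·(0.01821 + 0.09011·e^(−0.04·16.7)) = 0.9465
sugar = (2.1 − 0.9465)·4.0·23.4

107.9639 g


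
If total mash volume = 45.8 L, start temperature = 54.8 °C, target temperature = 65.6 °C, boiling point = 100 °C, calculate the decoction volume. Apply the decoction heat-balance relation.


V_dec = V_total·(T_target − T_start)/(T_boil − T_start)
V_dec = 45.8·(65.6 − 54.8)/(100 − 54.8)

10.9434 L


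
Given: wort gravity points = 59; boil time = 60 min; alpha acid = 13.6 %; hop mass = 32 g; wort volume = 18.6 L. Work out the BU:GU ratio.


U = 1.65·0.000125^(GP/1000)·(1−e^(−0.04t))/4.15;  IBU = (α/100)·m·U·1000/V;  BU:GU = IBU/GP
U = 1.65·0.000125^(59/1000)·(1−e^(−0.04·60))/4.15 = 0.2127
IBU = (13.6/100)·32·0.2127·1000/18.6 = 49.7769
BU:GU = 49.7769/59

0.8437


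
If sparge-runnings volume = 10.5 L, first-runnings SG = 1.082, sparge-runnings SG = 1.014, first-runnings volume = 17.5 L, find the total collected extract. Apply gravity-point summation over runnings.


total = Σ (SG_i − 1)·1000·V_i
first = (1.082 − 1)·1000·17.5 = 1435.0000
sparge = (1.014 − 1)·1000·10.5 = 147.0000
total = 1435.0000 + 147.0000

1582.0000 gravity·L


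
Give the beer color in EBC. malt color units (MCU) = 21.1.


SRM = 1.4922·MCU^0.6859;  EBC = SRM·1.97
SRM = 1.4922·21.1^0.6859 = 12.0824
EBC = 12.0824·1.97

23.8023 EBC


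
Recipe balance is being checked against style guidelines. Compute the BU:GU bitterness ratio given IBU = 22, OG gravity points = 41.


BU:GU = IBU / OG_points
BU:GU = 22 / 41

0.5366


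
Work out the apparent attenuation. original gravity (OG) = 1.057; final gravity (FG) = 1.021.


AA = (OG − FG)/(OG − 1) · 100
AA = (1.057 − 1.021)/(1.057 − 1) · 100

63.1579 %


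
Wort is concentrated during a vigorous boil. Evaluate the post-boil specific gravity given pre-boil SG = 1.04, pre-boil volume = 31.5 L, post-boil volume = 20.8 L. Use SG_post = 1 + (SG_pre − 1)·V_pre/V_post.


pts_pre = (1.04 − 1)·1000 = 40.0000
pts_post = 40.0000·31.5/20.8 = 60.5769
SG_post = 1 + 60.5769/1000

1.0606


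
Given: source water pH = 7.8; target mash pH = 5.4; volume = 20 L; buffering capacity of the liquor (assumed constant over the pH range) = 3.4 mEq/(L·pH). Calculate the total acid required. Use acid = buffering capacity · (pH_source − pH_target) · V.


acid = 3.4 · (7.8 − 5.4) · 20

163.2000 mEq


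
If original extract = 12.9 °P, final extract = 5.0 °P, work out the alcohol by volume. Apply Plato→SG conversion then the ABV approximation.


SG = 259/(259 − P);  ABV = (OG − FG)·131.25
OG = 259/(259 − 12.9) = 1.0524
FG = 259/(259 − 5.0) = 1.0197
ABV = (1.0524 − 1.0197)·131.25

4.2962 % ABV


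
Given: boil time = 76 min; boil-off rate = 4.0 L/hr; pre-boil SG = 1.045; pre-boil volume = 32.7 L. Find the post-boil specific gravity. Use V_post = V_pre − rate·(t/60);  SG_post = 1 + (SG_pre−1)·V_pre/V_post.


V_post = 32.7 − 4.0·(76/60) = 27.6333
SG_post = 1 + (1.045 − 1)·32.7/27.6333

1.0533


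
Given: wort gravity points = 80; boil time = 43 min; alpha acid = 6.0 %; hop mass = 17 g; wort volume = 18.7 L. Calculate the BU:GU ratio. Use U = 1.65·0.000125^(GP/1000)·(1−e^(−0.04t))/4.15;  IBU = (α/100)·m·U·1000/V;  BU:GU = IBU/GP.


U = 1.65·0.000125^(80/1000)·(1−e^(−0.04·43))/4.15 = 0.1590
IBU = (6.0/100)·17·0.1590·1000/18.7 = 8.6747
BU:GU = 8.6747/80

0.1084


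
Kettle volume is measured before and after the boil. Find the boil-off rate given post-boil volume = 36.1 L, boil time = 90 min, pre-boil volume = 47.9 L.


rate = (V_pre − V_post) / (t_min/60)
rate = (47.9 − 36.1) / (90/60)

7.8667 L/hr


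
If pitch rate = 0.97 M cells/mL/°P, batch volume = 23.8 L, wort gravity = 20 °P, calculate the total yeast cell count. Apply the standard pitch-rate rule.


cells (billions) = rate · V_L · °P
cells = 0.97 · 23.8 · 20

461.7200 billion cells


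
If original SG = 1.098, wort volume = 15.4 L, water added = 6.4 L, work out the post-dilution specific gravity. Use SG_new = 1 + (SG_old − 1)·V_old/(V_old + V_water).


pts = (1.098 − 1)·1000·15.4/(15.4 + 6.4) = 69.2294
SG_new = 1 + 69.2294/1000

1.0692


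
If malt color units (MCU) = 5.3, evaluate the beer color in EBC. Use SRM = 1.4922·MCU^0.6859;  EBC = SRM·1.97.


SRM = 1.4922·5.3^0.6859 = 4.6839
EBC = 4.6839·1.97

9.2273 EBC


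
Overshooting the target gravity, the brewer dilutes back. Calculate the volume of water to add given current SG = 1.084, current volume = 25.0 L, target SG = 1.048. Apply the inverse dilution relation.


V_water = V·((SG_curr − 1)/(SG_target − 1) − 1)
V_water = 25.0·((1.084 − 1)/(1.048 − 1) − 1)

18.7500 L


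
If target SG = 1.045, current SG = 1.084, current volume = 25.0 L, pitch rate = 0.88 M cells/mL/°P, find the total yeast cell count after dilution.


V_w = V·((SG_c−1)/(SG_t−1)−1);  °P = 259 − 259/SG_t;  cells = rate·(V+V_w)·°P
V_w = 25.0·((1.084−1)/(1.045−1)−1) = 21.6667
V_final = 25.0 + 21.6667 = 46.6667
°P = 259 − 259/1.045 = 11.1531
cells = 0.88·46.6667·11.1531

458.0211 billion cells


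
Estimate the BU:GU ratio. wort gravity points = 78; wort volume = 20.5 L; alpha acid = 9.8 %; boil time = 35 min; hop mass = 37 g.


U = 1.65·0.000125^(GP/1000)·(1−e^(−0.04t))/4.15;  IBU = (α/100)·m·U·1000/V;  BU:GU = IBU/GP
U = 1.65·0.000125^(78/1000)·(1−e^(−0.04·35))/4.15 = 0.1486
IBU = (9.8/100)·37·0.1486·1000/20.5 = 26.2843
BU:GU = 26.2843/78

0.3370


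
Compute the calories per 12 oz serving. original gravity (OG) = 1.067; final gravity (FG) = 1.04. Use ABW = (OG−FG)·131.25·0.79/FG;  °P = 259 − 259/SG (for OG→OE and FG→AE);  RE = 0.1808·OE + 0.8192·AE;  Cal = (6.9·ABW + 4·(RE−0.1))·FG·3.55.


ABW = (1.067 − 1.04)·131.25·0.79/1.04 = 2.6919
OE = 259 − 259/1.067 = 16.2634 °P
AE = 259 − 259/1.04 = 9.9615 °P
RE = 0.1808·16.2634 + 0.8192·9.9615 = 11.1009 °P
Cal = (6.9·2.6919 + 4·(11.1009−0.1))·1.04·3.55

231.0367 kcal


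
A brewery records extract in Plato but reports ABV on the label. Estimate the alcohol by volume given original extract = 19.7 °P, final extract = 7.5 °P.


SG = 259/(259 − P);  ABV = (OG − FG)·131.25
OG = 259/(259 − 19.7) = 1.0823
FG = 259/(259 − 7.5) = 1.0298
ABV = (1.0823 − 1.0298)·131.25

6.8909 % ABV


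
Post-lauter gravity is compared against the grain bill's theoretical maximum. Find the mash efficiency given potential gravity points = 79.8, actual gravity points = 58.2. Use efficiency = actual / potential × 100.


efficiency = 58.2 / 79.8 × 100

72.9323 %


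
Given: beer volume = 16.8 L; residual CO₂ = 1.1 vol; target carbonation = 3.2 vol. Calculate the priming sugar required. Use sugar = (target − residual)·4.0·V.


sugar = (3.2 − 1.1)·4.0·16.8

141.1200 g


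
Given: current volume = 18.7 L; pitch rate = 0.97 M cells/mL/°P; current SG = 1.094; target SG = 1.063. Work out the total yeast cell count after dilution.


V_w = V·((SG_c−1)/(SG_t−1)−1);  °P = 259 − 259/SG_t;  cells = rate·(V+V_w)·°P
V_w = 18.7·((1.094−1)/(1.063−1)−1) = 9.2016
V_final = 18.7 + 9.2016 = 27.9016
°P = 259 − 259/1.063 = 15.3500
cells = 0.97·27.9016·15.3500

415.4394 billion cells


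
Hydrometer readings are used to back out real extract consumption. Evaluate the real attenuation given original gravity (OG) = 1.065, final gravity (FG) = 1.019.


AA = (OG−FG)/(OG−1)·100;  RA = AA·0.8192
AA = (1.065 − 1.019)/(1.065 − 1)·100 = 70.7692
RA = 70.7692·0.8192

57.9742 %


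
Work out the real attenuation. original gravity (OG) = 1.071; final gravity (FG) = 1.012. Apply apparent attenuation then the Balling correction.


AA = (OG−FG)/(OG−1)·100;  RA = AA·0.8192
AA = (1.071 − 1.012)/(1.071 − 1)·100 = 83.0986
RA = 83.0986·0.8192

68.0744 %


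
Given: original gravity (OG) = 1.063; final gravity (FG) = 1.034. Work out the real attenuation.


AA = (OG−FG)/(OG−1)·100;  RA = AA·0.8192
AA = (1.063 − 1.034)/(1.063 − 1)·100 = 46.0317
RA = 46.0317·0.8192

37.7092 %


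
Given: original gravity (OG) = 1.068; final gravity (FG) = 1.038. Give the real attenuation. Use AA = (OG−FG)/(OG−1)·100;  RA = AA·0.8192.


AA = (1.068 − 1.038)/(1.068 − 1)·100 = 44.1176
RA = 44.1176·0.8192

36.1412 %


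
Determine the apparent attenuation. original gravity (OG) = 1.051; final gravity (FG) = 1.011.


AA = (OG − FG)/(OG − 1) · 100
AA = (1.051 − 1.011)/(1.051 − 1) · 100

78.4314 %


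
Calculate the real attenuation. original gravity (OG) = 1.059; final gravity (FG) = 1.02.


AA = (OG−FG)/(OG−1)·100;  RA = AA·0.8192
AA = (1.059 − 1.02)/(1.059 − 1)·100 = 66.1017
RA = 66.1017·0.8192

54.1505 %


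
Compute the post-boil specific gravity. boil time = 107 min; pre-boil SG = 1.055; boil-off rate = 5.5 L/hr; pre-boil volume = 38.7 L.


V_post = V_pre − rate·(t/60);  SG_post = 1 + (SG_pre−1)·V_pre/V_post
V_post = 38.7 − 5.5·(107/60) = 28.8917
SG_post = 1 + (1.055 − 1)·38.7/28.8917

1.0737


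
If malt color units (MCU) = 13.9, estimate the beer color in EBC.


SRM = 1.4922·MCU^0.6859;  EBC = SRM·1.97
SRM = 1.4922·13.9^0.6859 = 9.0745
EBC = 9.0745·1.97

17.8767 EBC


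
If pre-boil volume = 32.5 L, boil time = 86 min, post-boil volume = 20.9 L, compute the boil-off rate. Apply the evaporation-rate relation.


rate = (V_pre − V_post) / (t_min/60)
rate = (32.5 − 20.9) / (86/60)

8.0930 L/hr


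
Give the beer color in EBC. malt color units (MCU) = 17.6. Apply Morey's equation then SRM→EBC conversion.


SRM = 1.4922·MCU^0.6859;  EBC = SRM·1.97
SRM = 1.4922·17.6^0.6859 = 10.6690
EBC = 10.6690·1.97

21.0180 EBC


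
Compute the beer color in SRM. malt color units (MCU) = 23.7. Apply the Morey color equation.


SRM = 1.4922 · MCU^0.6859
SRM = 1.4922 · 23.7^0.6859

13.0848 SRM


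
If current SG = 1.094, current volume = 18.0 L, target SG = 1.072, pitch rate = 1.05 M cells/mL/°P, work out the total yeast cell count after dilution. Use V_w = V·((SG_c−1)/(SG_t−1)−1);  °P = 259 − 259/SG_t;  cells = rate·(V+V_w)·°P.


V_w = 18.0·((1.094−1)/(1.072−1)−1) = 5.5000
V_final = 18.0 + 5.5000 = 23.5000
°P = 259 − 259/1.072 = 17.3955
cells = 1.05·23.5000·17.3955

429.2345 billion cells
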